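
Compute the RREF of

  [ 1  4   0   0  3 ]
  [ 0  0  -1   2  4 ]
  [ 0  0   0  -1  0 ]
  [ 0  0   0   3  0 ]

ρ2 → -1·ρ2
  [ 1  4  0   0   3 ]
  [ 0  0  1  -2  -4 ]
  [ 0  0  0  -1   0 ]
  [ 0  0  0   3   0 ]
ρ3 → -1·ρ3
  [ 1  4  0   0   3 ]
  [ 0  0  1  -2  -4 ]
  [ 0  0  0   1   0 ]
  [ 0  0  0   3   0 ]
ρ4 → ρ4 − 3·ρ3
  [ 1  4  0   0   3 ]
  [ 0  0  1  -2  -4 ]
  [ 0  0  0   1   0 ]
  [ 0  0  0   0   0 ]
ρ2 → ρ2 + 2·ρ3
  [ 1  4  0  0   3 ]
  [ 0  0  1  0  -4 ]
  [ 0  0  0  1   0 ]
  [ 0  0  0  0   0 ]

[[1, 4, 0, 0, 3], [0, 0, 1, 0, -4], [0, 0, 0, 1, 0], [0, 0, 0, 0, 0]]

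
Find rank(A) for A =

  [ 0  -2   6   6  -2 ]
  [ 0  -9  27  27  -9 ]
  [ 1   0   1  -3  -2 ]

rank = 2

R1 ↔ R3
  [ 1   0   1  -3  -2 ]
  [ 0  -9  27  27  -9 ]
  [ 0  -2   6   6  -2 ]
R2 := -1/9·R2
  [ 1   0   1  -3  -2 ]
  [ 0   1  -3  -3   1 ]
  [ 0  -2   6   6  -2 ]
R3 := R3 + 2·R2
  [ 1  0   1  -3  -2 ]
  [ 0  1  -3  -3   1 ]
  [ 0  0   0   0   0 ]
The reduced form has 2 nonzero rows.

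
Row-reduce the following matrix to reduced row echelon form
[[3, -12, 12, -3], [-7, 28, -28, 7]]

[[1, -4, 4, -1], [0, 0, 0, 0]]

R1 → 1/3·R1
  [  1  -4    4  -1 ]
  [ -7  28  -28   7 ]
R2 → R2 + 7·R1
  [ 1  -4  4  -1 ]
  [ 0   0  0   0 ]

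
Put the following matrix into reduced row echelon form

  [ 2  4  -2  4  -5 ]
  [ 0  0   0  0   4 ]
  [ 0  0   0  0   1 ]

[[1, 2, -1, 2, 0], [0, 0, 0, 0, 1], [0, 0, 0, 0, 0]]

ρ1 → 1/2·ρ1
  [ 1  2  -1  2  -5/2 ]
  [ 0  0   0  0     4 ]
  [ 0  0   0  0     1 ]
ρ2 → 1/4·ρ2
  [ 1  2  -1  2  -5/2 ]
  [ 0  0   0  0     1 ]
  [ 0  0   0  0     1 ]
ρ3 → ρ3 − ρ2
  [ 1  2  -1  2  -5/2 ]
  [ 0  0   0  0     1 ]
  [ 0  0   0  0     0 ]
ρ1 → ρ1 + 5/2·ρ2
  [ 1  2  -1  2  0 ]
  [ 0  0   0  0  1 ]
  [ 0  0   0  0  0 ]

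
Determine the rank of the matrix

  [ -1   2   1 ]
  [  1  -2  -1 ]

rank = 1

Multiply R1 by -1.
  [ 1  -2  -1 ]
  [ 1  -2  -1 ]
Subtract R1 from R2.
  [ 1  -2  -1 ]
  [ 0   0   0 ]
The reduced form has 1 nonzero row.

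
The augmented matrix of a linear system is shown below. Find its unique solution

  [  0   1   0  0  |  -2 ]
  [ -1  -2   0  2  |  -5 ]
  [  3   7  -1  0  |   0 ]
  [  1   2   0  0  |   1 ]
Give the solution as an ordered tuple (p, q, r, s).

(5, -2, 1, -2)

R1 ↔ R2
  [ -1  -2   0  2  |  -5 ]
  [  0   1   0  0  |  -2 ]
  [  3   7  -1  0  |   0 ]
  [  1   2   0  0  |   1 ]
R1 ← -1·R1
  [ 1  2   0  -2  |   5 ]
  [ 0  1   0   0  |  -2 ]
  [ 3  7  -1   0  |   0 ]
  [ 1  2   0   0  |   1 ]
R3 ← R3 − 3·R1
  [ 1  2   0  -2  |    5 ]
  [ 0  1   0   0  |   -2 ]
  [ 0  1  -1   6  |  -15 ]
  [ 1  2   0   0  |    1 ]
R4 ← R4 − R1
  [ 1  2   0  -2  |    5 ]
  [ 0  1   0   0  |   -2 ]
  [ 0  1  -1   6  |  -15 ]
  [ 0  0   0   2  |   -4 ]
R3 ← R3 − R2
  [ 1  2   0  -2  |    5 ]
  [ 0  1   0   0  |   -2 ]
  [ 0  0  -1   6  |  -13 ]
  [ 0  0   0   2  |   -4 ]
R3 ← -1·R3
  [ 1  2  0  -2  |   5 ]
  [ 0  1  0   0  |  -2 ]
  [ 0  0  1  -6  |  13 ]
  [ 0  0  0   2  |  -4 ]
R4 ← 1/2·R4
  [ 1  2  0  -2  |   5 ]
  [ 0  1  0   0  |  -2 ]
  [ 0  0  1  -6  |  13 ]
  [ 0  0  0   1  |  -2 ]
R3 ← R3 + 6·R4
  [ 1  2  0  -2  |   5 ]
  [ 0  1  0   0  |  -2 ]
  [ 0  0  1   0  |   1 ]
  [ 0  0  0   1  |  -2 ]
R1 ← R1 + 2·R4
  [ 1  2  0  0  |   1 ]
  [ 0  1  0  0  |  -2 ]
  [ 0  0  1  0  |   1 ]
  [ 0  0  0  1  |  -2 ]
R1 ← R1 − 2·R2
  [ 1  0  0  0  |   5 ]
  [ 0  1  0  0  |  -2 ]
  [ 0  0  1  0  |   1 ]
  [ 0  0  0  1  |  -2 ]
Reading off the last column: p = 5, q = -2, r = 1, s = -2.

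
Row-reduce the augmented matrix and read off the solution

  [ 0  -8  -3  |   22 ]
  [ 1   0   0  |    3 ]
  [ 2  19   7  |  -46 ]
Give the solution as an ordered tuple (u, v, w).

(3, -2, -2)

r1 ↔ r2
  [ 1   0   0  |    3 ]
  [ 0  -8  -3  |   22 ]
  [ 2  19   7  |  -46 ]
r3 → r3 − 2·r1
  [ 1   0   0  |    3 ]
  [ 0  -8  -3  |   22 ]
  [ 0  19   7  |  -52 ]
r2 → -1/8·r2
  [ 1   0    0  |      3 ]
  [ 0   1  3/8  |  -11/4 ]
  [ 0  19    7  |    -52 ]
r3 → r3 − 19·r2
  [ 1  0     0  |      3 ]
  [ 0  1   3/8  |  -11/4 ]
  [ 0  0  -1/8  |    1/4 ]
r3 → -8·r3
  [ 1  0    0  |      3 ]
  [ 0  1  3/8  |  -11/4 ]
  [ 0  0    1  |     -2 ]
r2 → r2 − 3/8·r3
  [ 1  0  0  |   3 ]
  [ 0  1  0  |  -2 ]
  [ 0  0  1  |  -2 ]
Reading off the last column: u = 3, v = -2, w = -2.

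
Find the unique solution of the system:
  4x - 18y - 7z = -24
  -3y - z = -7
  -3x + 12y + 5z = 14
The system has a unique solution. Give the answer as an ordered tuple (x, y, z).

(4, 3, -2)

Form the augmented matrix and row-reduce:
  [  4  -18  -7  |  -24 ]
  [  0   -3  -1  |   -7 ]
  [ -3   12   5  |   14 ]
Multiply ρ1 by 1/4.
Add 3 times ρ1 to ρ3.
Multiply ρ2 by -1/3.
Add 3/2 times ρ2 to ρ3.
Multiply ρ3 by 4.
Subtract 1/3 times ρ3 from ρ2.
Add 7/4 times ρ3 to ρ1.
Add 9/2 times ρ2 to ρ1.
Reading off the last column: x = 4, y = 3, z = -2.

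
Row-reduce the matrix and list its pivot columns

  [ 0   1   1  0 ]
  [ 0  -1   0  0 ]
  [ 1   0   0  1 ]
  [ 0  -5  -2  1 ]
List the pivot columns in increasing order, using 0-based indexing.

0, 1, 2, 3

r1 <-> r3
r2 ← -1·r2
r3 ← r3 − r2
r4 ← r4 + 5·r2
r4 ← r4 + 2·r3
r1 ← r1 − r4
Pivot columns are the columns containing a leading 1.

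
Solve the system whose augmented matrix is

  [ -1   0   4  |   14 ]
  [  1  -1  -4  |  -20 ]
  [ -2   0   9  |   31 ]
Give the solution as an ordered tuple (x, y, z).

r1 -> -1·r1
  [  1   0  -4  |  -14 ]
  [  1  -1  -4  |  -20 ]
  [ -2   0   9  |   31 ]
r2 -> r2 − r1
  [  1   0  -4  |  -14 ]
  [  0  -1   0  |   -6 ]
  [ -2   0   9  |   31 ]
r3 -> r3 + 2·r1
  [ 1   0  -4  |  -14 ]
  [ 0  -1   0  |   -6 ]
  [ 0   0   1  |    3 ]
r2 -> -1·r2
  [ 1  0  -4  |  -14 ]
  [ 0  1   0  |    6 ]
  [ 0  0   1  |    3 ]
r1 -> r1 + 4·r3
  [ 1  0  0  |  -2 ]
  [ 0  1  0  |   6 ]
  [ 0  0  1  |   3 ]
Reading off the last column: x = -2, y = 6, z = 3.

(-2, 6, 3)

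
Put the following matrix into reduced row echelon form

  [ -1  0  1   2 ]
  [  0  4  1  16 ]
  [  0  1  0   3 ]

r1 -> -1·r1
  [ 1  0  -1  -2 ]
  [ 0  4   1  16 ]
  [ 0  1   0   3 ]
r2 -> 1/4·r2
  [ 1  0   -1  -2 ]
  [ 0  1  1/4   4 ]
  [ 0  1    0   3 ]
r3 -> r3 − r2
  [ 1  0    -1  -2 ]
  [ 0  1   1/4   4 ]
  [ 0  0  -1/4  -1 ]
r3 -> -4·r3
  [ 1  0   -1  -2 ]
  [ 0  1  1/4   4 ]
  [ 0  0    1   4 ]
r2 -> r2 − 1/4·r3
  [ 1  0  -1  -2 ]
  [ 0  1   0   3 ]
  [ 0  0   1   4 ]
r1 -> r1 + r3
  [ 1  0  0  2 ]
  [ 0  1  0  3 ]
  [ 0  0  1  4 ]

[[1, 0, 0, 2], [0, 1, 0, 3], [0, 0, 1, 4]]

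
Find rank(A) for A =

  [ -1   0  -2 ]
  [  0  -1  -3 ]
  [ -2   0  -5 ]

R1 → -1·R1
  [  1   0   2 ]
  [  0  -1  -3 ]
  [ -2   0  -5 ]
R3 → R3 + 2·R1
  [ 1   0   2 ]
  [ 0  -1  -3 ]
  [ 0   0  -1 ]
R2 → -1·R2
  [ 1  0   2 ]
  [ 0  1   3 ]
  [ 0  0  -1 ]
R3 → -1·R3
  [ 1  0  2 ]
  [ 0  1  3 ]
  [ 0  0  1 ]
R2 → R2 − 3·R3
  [ 1  0  2 ]
  [ 0  1  0 ]
  [ 0  0  1 ]
R1 → R1 − 2·R3
  [ 1  0  0 ]
  [ 0  1  0 ]
  [ 0  0  1 ]
The reduced form has 3 nonzero rows.

rank = 3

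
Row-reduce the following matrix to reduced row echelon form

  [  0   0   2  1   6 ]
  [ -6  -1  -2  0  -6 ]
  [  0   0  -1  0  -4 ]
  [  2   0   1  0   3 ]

[[1, 0, 0, 0, -1/2], [0, 1, 0, 0, 1], [0, 0, 1, 0, 4], [0, 0, 0, 1, -2]]

r1 <-> r2
  [ -6  -1  -2  0  -6 ]
  [  0   0   2  1   6 ]
  [  0   0  -1  0  -4 ]
  [  2   0   1  0   3 ]
r1 → -1/6·r1
  [ 1  1/6  1/3  0   1 ]
  [ 0    0    2  1   6 ]
  [ 0    0   -1  0  -4 ]
  [ 2    0    1  0   3 ]
r4 → r4 − 2·r1
  [ 1   1/6  1/3  0   1 ]
  [ 0     0    2  1   6 ]
  [ 0     0   -1  0  -4 ]
  [ 0  -1/3  1/3  0   1 ]
r2 <-> r4
  [ 1   1/6  1/3  0   1 ]
  [ 0  -1/3  1/3  0   1 ]
  [ 0     0   -1  0  -4 ]
  [ 0     0    2  1   6 ]
r2 → -3·r2
  [ 1  1/6  1/3  0   1 ]
  [ 0    1   -1  0  -3 ]
  [ 0    0   -1  0  -4 ]
  [ 0    0    2  1   6 ]
r3 → -1·r3
  [ 1  1/6  1/3  0   1 ]
  [ 0    1   -1  0  -3 ]
  [ 0    0    1  0   4 ]
  [ 0    0    2  1   6 ]
r4 → r4 − 2·r3
  [ 1  1/6  1/3  0   1 ]
  [ 0    1   -1  0  -3 ]
  [ 0    0    1  0   4 ]
  [ 0    0    0  1  -2 ]
r2 → r2 + r3
  [ 1  1/6  1/3  0   1 ]
  [ 0    1    0  0   1 ]
  [ 0    0    1  0   4 ]
  [ 0    0    0  1  -2 ]
r1 → r1 − 1/3·r3
  [ 1  1/6  0  0  -1/3 ]
  [ 0    1  0  0     1 ]
  [ 0    0  1  0     4 ]
  [ 0    0  0  1    -2 ]
r1 → r1 − 1/6·r2
  [ 1  0  0  0  -1/2 ]
  [ 0  1  0  0     1 ]
  [ 0  0  1  0     4 ]
  [ 0  0  0  1    -2 ]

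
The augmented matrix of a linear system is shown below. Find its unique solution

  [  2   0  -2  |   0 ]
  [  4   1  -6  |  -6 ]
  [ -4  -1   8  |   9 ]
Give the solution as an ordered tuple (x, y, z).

R1 ← 1/2·R1
  [  1   0  -1  |   0 ]
  [  4   1  -6  |  -6 ]
  [ -4  -1   8  |   9 ]
R2 ← R2 − 4·R1
  [  1   0  -1  |   0 ]
  [  0   1  -2  |  -6 ]
  [ -4  -1   8  |   9 ]
R3 ← R3 + 4·R1
  [ 1   0  -1  |   0 ]
  [ 0   1  -2  |  -6 ]
  [ 0  -1   4  |   9 ]
R3 ← R3 + R2
  [ 1  0  -1  |   0 ]
  [ 0  1  -2  |  -6 ]
  [ 0  0   2  |   3 ]
R3 ← 1/2·R3
  [ 1  0  -1  |    0 ]
  [ 0  1  -2  |   -6 ]
  [ 0  0   1  |  3/2 ]
R2 ← R2 + 2·R3
  [ 1  0  -1  |    0 ]
  [ 0  1   0  |   -3 ]
  [ 0  0   1  |  3/2 ]
R1 ← R1 + R3
  [ 1  0  0  |  3/2 ]
  [ 0  1  0  |   -3 ]
  [ 0  0  1  |  3/2 ]
Reading off the last column: x = 3/2, y = -3, z = 3/2.

(3/2, -3, 3/2)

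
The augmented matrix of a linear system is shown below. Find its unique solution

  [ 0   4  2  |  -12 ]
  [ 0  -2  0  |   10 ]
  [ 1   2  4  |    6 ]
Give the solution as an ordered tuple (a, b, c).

r1 <-> r3
  [ 1   2  4  |    6 ]
  [ 0  -2  0  |   10 ]
  [ 0   4  2  |  -12 ]
r2 ← -1/2·r2
  [ 1  2  4  |    6 ]
  [ 0  1  0  |   -5 ]
  [ 0  4  2  |  -12 ]
r3 ← r3 − 4·r2
  [ 1  2  4  |   6 ]
  [ 0  1  0  |  -5 ]
  [ 0  0  2  |   8 ]
r3 ← 1/2·r3
  [ 1  2  4  |   6 ]
  [ 0  1  0  |  -5 ]
  [ 0  0  1  |   4 ]
r1 ← r1 − 4·r3
  [ 1  2  0  |  -10 ]
  [ 0  1  0  |   -5 ]
  [ 0  0  1  |    4 ]
r1 ← r1 − 2·r2
  [ 1  0  0  |   0 ]
  [ 0  1  0  |  -5 ]
  [ 0  0  1  |   4 ]
Reading off the last column: a = 0, b = -5, c = 4.

(0, -5, 4)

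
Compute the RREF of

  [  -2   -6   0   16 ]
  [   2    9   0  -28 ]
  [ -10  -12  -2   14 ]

[[1, 0, 0, 4], [0, 1, 0, -4], [0, 0, 1, -3]]

Multiply R1 by -1/2.
  [   1    3   0   -8 ]
  [   2    9   0  -28 ]
  [ -10  -12  -2   14 ]
Subtract 2 times R1 from R2.
  [   1    3   0   -8 ]
  [   0    3   0  -12 ]
  [ -10  -12  -2   14 ]
Add 10 times R1 to R3.
  [ 1   3   0   -8 ]
  [ 0   3   0  -12 ]
  [ 0  18  -2  -66 ]
Multiply R2 by 1/3.
  [ 1   3   0   -8 ]
  [ 0   1   0   -4 ]
  [ 0  18  -2  -66 ]
Subtract 18 times R2 from R3.
  [ 1  3   0  -8 ]
  [ 0  1   0  -4 ]
  [ 0  0  -2   6 ]
Multiply R3 by -1/2.
  [ 1  3  0  -8 ]
  [ 0  1  0  -4 ]
  [ 0  0  1  -3 ]
Subtract 3 times R2 from R1.
  [ 1  0  0   4 ]
  [ 0  1  0  -4 ]
  [ 0  0  1  -3 ]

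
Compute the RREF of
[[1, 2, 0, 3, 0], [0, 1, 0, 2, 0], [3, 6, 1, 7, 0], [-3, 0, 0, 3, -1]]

[[1, 0, 0, -1, 0], [0, 1, 0, 2, 0], [0, 0, 1, -2, 0], [0, 0, 0, 0, 1]]

Subtract 3 times R1 from R3.
  [  1  2  0   3   0 ]
  [  0  1  0   2   0 ]
  [  0  0  1  -2   0 ]
  [ -3  0  0   3  -1 ]
Add 3 times R1 to R4.
  [ 1  2  0   3   0 ]
  [ 0  1  0   2   0 ]
  [ 0  0  1  -2   0 ]
  [ 0  6  0  12  -1 ]
Subtract 6 times R2 from R4.
  [ 1  2  0   3   0 ]
  [ 0  1  0   2   0 ]
  [ 0  0  1  -2   0 ]
  [ 0  0  0   0  -1 ]
Multiply R4 by -1.
  [ 1  2  0   3  0 ]
  [ 0  1  0   2  0 ]
  [ 0  0  1  -2  0 ]
  [ 0  0  0   0  1 ]
Subtract 2 times R2 from R1.
  [ 1  0  0  -1  0 ]
  [ 0  1  0   2  0 ]
  [ 0  0  1  -2  0 ]
  [ 0  0  0   0  1 ]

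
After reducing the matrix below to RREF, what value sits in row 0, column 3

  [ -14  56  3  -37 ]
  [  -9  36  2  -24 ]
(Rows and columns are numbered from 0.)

ρ1 -> -1/14·ρ1
  [  1  -4  -3/14  37/14 ]
  [ -9  36      2    -24 ]
ρ2 -> ρ2 + 9·ρ1
  [ 1  -4  -3/14  37/14 ]
  [ 0   0   1/14  -3/14 ]
ρ2 -> 14·ρ2
  [ 1  -4  -3/14  37/14 ]
  [ 0   0      1     -3 ]
ρ1 -> ρ1 + 3/14·ρ2
  [ 1  -4  0   2 ]
  [ 0   0  1  -3 ]

2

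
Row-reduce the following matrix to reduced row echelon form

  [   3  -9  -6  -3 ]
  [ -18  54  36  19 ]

R1 := 1/3·R1
  [   1  -3  -2  -1 ]
  [ -18  54  36  19 ]
R2 := R2 + 18·R1
  [ 1  -3  -2  -1 ]
  [ 0   0   0   1 ]
R1 := R1 + R2
  [ 1  -3  -2  0 ]
  [ 0   0   0  1 ]

[[1, -3, -2, 0], [0, 0, 0, 1]]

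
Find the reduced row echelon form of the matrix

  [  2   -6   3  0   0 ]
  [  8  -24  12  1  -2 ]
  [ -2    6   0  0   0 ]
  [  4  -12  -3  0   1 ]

[[1, -3, 0, 0, 0], [0, 0, 1, 0, 0], [0, 0, 0, 1, 0], [0, 0, 0, 0, 1]]

Multiply r1 by 1/2.
  [  1   -3  3/2  0   0 ]
  [  8  -24   12  1  -2 ]
  [ -2    6    0  0   0 ]
  [  4  -12   -3  0   1 ]
Subtract 8 times r1 from r2.
  [  1   -3  3/2  0   0 ]
  [  0    0    0  1  -2 ]
  [ -2    6    0  0   0 ]
  [  4  -12   -3  0   1 ]
Add 2 times r1 to r3.
  [ 1   -3  3/2  0   0 ]
  [ 0    0    0  1  -2 ]
  [ 0    0    3  0   0 ]
  [ 4  -12   -3  0   1 ]
Subtract 4 times r1 from r4.
  [ 1  -3  3/2  0   0 ]
  [ 0   0    0  1  -2 ]
  [ 0   0    3  0   0 ]
  [ 0   0   -9  0   1 ]
Swap r2 and r3.
  [ 1  -3  3/2  0   0 ]
  [ 0   0    3  0   0 ]
  [ 0   0    0  1  -2 ]
  [ 0   0   -9  0   1 ]
Multiply r2 by 1/3.
  [ 1  -3  3/2  0   0 ]
  [ 0   0    1  0   0 ]
  [ 0   0    0  1  -2 ]
  [ 0   0   -9  0   1 ]
Add 9 times r2 to r4.
  [ 1  -3  3/2  0   0 ]
  [ 0   0    1  0   0 ]
  [ 0   0    0  1  -2 ]
  [ 0   0    0  0   1 ]
Add 2 times r4 to r3.
  [ 1  -3  3/2  0  0 ]
  [ 0   0    1  0  0 ]
  [ 0   0    0  1  0 ]
  [ 0   0    0  0  1 ]
Subtract 3/2 times r2 from r1.
  [ 1  -3  0  0  0 ]
  [ 0   0  1  0  0 ]
  [ 0   0  0  1  0 ]
  [ 0   0  0  0  1 ]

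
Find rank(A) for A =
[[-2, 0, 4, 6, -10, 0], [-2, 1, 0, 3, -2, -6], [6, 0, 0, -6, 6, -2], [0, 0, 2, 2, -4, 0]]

r1 ← -1/2·r1
r2 ← r2 + 2·r1
r3 ← r3 − 6·r1
r3 ← 1/12·r3
r4 ← r4 − 2·r3
r4 ← 3·r4
r3 ← r3 + 1/6·r4
r2 ← r2 + 6·r4
r2 ← r2 + 4·r3
r1 ← r1 + 2·r3
The reduced form has 4 nonzero rows.

rank = 4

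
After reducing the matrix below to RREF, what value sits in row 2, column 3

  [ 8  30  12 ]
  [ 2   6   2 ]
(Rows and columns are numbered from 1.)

2/3

R1 → 1/8·R1
  [ 1  15/4  3/2 ]
  [ 2     6    2 ]
R2 → R2 − 2·R1
  [ 1  15/4  3/2 ]
  [ 0  -3/2   -1 ]
R2 → -2/3·R2
  [ 1  15/4  3/2 ]
  [ 0     1  2/3 ]
R1 → R1 − 15/4·R2
  [ 1  0   -1 ]
  [ 0  1  2/3 ]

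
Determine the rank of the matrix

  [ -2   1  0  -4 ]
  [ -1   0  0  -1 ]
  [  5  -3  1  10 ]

rank = 3

R1 → -1/2·R1
  [  1  -1/2  0   2 ]
  [ -1     0  0  -1 ]
  [  5    -3  1  10 ]
R2 → R2 + R1
  [ 1  -1/2  0   2 ]
  [ 0  -1/2  0   1 ]
  [ 5    -3  1  10 ]
R3 → R3 − 5·R1
  [ 1  -1/2  0  2 ]
  [ 0  -1/2  0  1 ]
  [ 0  -1/2  1  0 ]
R2 → -2·R2
  [ 1  -1/2  0   2 ]
  [ 0     1  0  -2 ]
  [ 0  -1/2  1   0 ]
R3 → R3 + 1/2·R2
  [ 1  -1/2  0   2 ]
  [ 0     1  0  -2 ]
  [ 0     0  1  -1 ]
R1 → R1 + 1/2·R2
  [ 1  0  0   1 ]
  [ 0  1  0  -2 ]
  [ 0  0  1  -1 ]
The reduced form has 3 nonzero rows.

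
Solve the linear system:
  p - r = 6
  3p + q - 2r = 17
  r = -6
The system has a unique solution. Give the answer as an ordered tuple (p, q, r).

Form the augmented matrix and row-reduce:
  [ 1  0  -1  |   6 ]
  [ 3  1  -2  |  17 ]
  [ 0  0   1  |  -6 ]
ρ2 := ρ2 − 3·ρ1
ρ2 := ρ2 − ρ3
ρ1 := ρ1 + ρ3
Reading off the last column: p = 0, q = 5, r = -6.

(0, 5, -6)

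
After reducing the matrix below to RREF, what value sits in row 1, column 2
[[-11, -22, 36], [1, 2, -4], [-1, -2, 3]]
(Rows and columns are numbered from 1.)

2

ρ1 ← -1/11·ρ1
  [  1   2  -36/11 ]
  [  1   2      -4 ]
  [ -1  -2       3 ]
ρ2 ← ρ2 − ρ1
  [  1   2  -36/11 ]
  [  0   0   -8/11 ]
  [ -1  -2       3 ]
ρ3 ← ρ3 + ρ1
  [ 1  2  -36/11 ]
  [ 0  0   -8/11 ]
  [ 0  0   -3/11 ]
ρ2 ← -11/8·ρ2
  [ 1  2  -36/11 ]
  [ 0  0       1 ]
  [ 0  0   -3/11 ]
ρ3 ← ρ3 + 3/11·ρ2
  [ 1  2  -36/11 ]
  [ 0  0       1 ]
  [ 0  0       0 ]
ρ1 ← ρ1 + 36/11·ρ2
  [ 1  2  0 ]
  [ 0  0  1 ]
  [ 0  0  0 ]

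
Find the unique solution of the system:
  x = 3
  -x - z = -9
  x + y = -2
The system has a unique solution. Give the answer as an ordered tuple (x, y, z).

Form the augmented matrix and row-reduce:
  [  1  0   0  |   3 ]
  [ -1  0  -1  |  -9 ]
  [  1  1   0  |  -2 ]
ρ2 → ρ2 + ρ1
  [ 1  0   0  |   3 ]
  [ 0  0  -1  |  -6 ]
  [ 1  1   0  |  -2 ]
ρ3 → ρ3 − ρ1
  [ 1  0   0  |   3 ]
  [ 0  0  -1  |  -6 ]
  [ 0  1   0  |  -5 ]
ρ2 <=> ρ3
  [ 1  0   0  |   3 ]
  [ 0  1   0  |  -5 ]
  [ 0  0  -1  |  -6 ]
ρ3 → -1·ρ3
  [ 1  0  0  |   3 ]
  [ 0  1  0  |  -5 ]
  [ 0  0  1  |   6 ]
Reading off the last column: x = 3, y = -5, z = 6.

(3, -5, 6)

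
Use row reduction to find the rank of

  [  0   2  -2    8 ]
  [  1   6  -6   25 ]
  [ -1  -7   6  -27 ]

Swap r1 and r2.
  [  1   6  -6   25 ]
  [  0   2  -2    8 ]
  [ -1  -7   6  -27 ]
Add r1 to r3.
  [ 1   6  -6  25 ]
  [ 0   2  -2   8 ]
  [ 0  -1   0  -2 ]
Multiply r2 by 1/2.
  [ 1   6  -6  25 ]
  [ 0   1  -1   4 ]
  [ 0  -1   0  -2 ]
Add r2 to r3.
  [ 1  6  -6  25 ]
  [ 0  1  -1   4 ]
  [ 0  0  -1   2 ]
Multiply r3 by -1.
  [ 1  6  -6  25 ]
  [ 0  1  -1   4 ]
  [ 0  0   1  -2 ]
Add r3 to r2.
  [ 1  6  -6  25 ]
  [ 0  1   0   2 ]
  [ 0  0   1  -2 ]
Add 6 times r3 to r1.
  [ 1  6  0  13 ]
  [ 0  1  0   2 ]
  [ 0  0  1  -2 ]
Subtract 6 times r2 from r1.
  [ 1  0  0   1 ]
  [ 0  1  0   2 ]
  [ 0  0  1  -2 ]
The reduced form has 3 nonzero rows.

rank = 3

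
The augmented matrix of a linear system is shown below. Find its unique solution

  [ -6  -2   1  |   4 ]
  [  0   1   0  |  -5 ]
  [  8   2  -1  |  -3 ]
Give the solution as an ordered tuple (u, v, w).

(1/2, -5, -3)

Multiply R1 by -1/6.
  [ 1  1/3  -1/6  |  -2/3 ]
  [ 0    1     0  |    -5 ]
  [ 8    2    -1  |    -3 ]
Subtract 8 times R1 from R3.
  [ 1   1/3  -1/6  |  -2/3 ]
  [ 0     1     0  |    -5 ]
  [ 0  -2/3   1/3  |   7/3 ]
Add 2/3 times R2 to R3.
  [ 1  1/3  -1/6  |  -2/3 ]
  [ 0    1     0  |    -5 ]
  [ 0    0   1/3  |    -1 ]
Multiply R3 by 3.
  [ 1  1/3  -1/6  |  -2/3 ]
  [ 0    1     0  |    -5 ]
  [ 0    0     1  |    -3 ]
Add 1/6 times R3 to R1.
  [ 1  1/3  0  |  -7/6 ]
  [ 0    1  0  |    -5 ]
  [ 0    0  1  |    -3 ]
Subtract 1/3 times R2 from R1.
  [ 1  0  0  |  1/2 ]
  [ 0  1  0  |   -5 ]
  [ 0  0  1  |   -3 ]
Reading off the last column: u = 1/2, v = -5, w = -3.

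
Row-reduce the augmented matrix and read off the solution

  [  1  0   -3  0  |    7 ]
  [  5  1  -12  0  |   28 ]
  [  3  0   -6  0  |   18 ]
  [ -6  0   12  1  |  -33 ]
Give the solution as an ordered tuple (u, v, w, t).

(4, -4, -1, 3)

Subtract 5 times ρ1 from ρ2.
  [  1  0  -3  0  |    7 ]
  [  0  1   3  0  |   -7 ]
  [  3  0  -6  0  |   18 ]
  [ -6  0  12  1  |  -33 ]
Subtract 3 times ρ1 from ρ3.
  [  1  0  -3  0  |    7 ]
  [  0  1   3  0  |   -7 ]
  [  0  0   3  0  |   -3 ]
  [ -6  0  12  1  |  -33 ]
Add 6 times ρ1 to ρ4.
  [ 1  0  -3  0  |   7 ]
  [ 0  1   3  0  |  -7 ]
  [ 0  0   3  0  |  -3 ]
  [ 0  0  -6  1  |   9 ]
Multiply ρ3 by 1/3.
  [ 1  0  -3  0  |   7 ]
  [ 0  1   3  0  |  -7 ]
  [ 0  0   1  0  |  -1 ]
  [ 0  0  -6  1  |   9 ]
Add 6 times ρ3 to ρ4.
  [ 1  0  -3  0  |   7 ]
  [ 0  1   3  0  |  -7 ]
  [ 0  0   1  0  |  -1 ]
  [ 0  0   0  1  |   3 ]
Subtract 3 times ρ3 from ρ2.
  [ 1  0  -3  0  |   7 ]
  [ 0  1   0  0  |  -4 ]
  [ 0  0   1  0  |  -1 ]
  [ 0  0   0  1  |   3 ]
Add 3 times ρ3 to ρ1.
  [ 1  0  0  0  |   4 ]
  [ 0  1  0  0  |  -4 ]
  [ 0  0  1  0  |  -1 ]
  [ 0  0  0  1  |   3 ]
Reading off the last column: u = 4, v = -4, w = -1, t = 3.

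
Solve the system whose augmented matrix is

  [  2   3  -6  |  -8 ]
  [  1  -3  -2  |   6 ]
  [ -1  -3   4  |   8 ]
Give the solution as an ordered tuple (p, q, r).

ρ1 → 1/2·ρ1
ρ2 → ρ2 − ρ1
ρ3 → ρ3 + ρ1
ρ2 → -2/9·ρ2
ρ3 → ρ3 + 3/2·ρ2
ρ3 → 3/2·ρ3
ρ2 → ρ2 + 2/9·ρ3
ρ1 → ρ1 + 3·ρ3
ρ1 → ρ1 − 3/2·ρ2
Reading off the last column: p = 2, q = -2, r = 1.

(2, -2, 1)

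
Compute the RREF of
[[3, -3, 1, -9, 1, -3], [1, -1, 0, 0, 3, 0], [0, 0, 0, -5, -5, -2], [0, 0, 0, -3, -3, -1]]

[[1, -1, 0, 0, 3, 0], [0, 0, 1, 0, 1, 0], [0, 0, 0, 1, 1, 0], [0, 0, 0, 0, 0, 1]]

r1 := 1/3·r1
  [ 1  -1  1/3  -3  1/3  -1 ]
  [ 1  -1    0   0    3   0 ]
  [ 0   0    0  -5   -5  -2 ]
  [ 0   0    0  -3   -3  -1 ]
r2 := r2 − r1
  [ 1  -1   1/3  -3  1/3  -1 ]
  [ 0   0  -1/3   3  8/3   1 ]
  [ 0   0     0  -5   -5  -2 ]
  [ 0   0     0  -3   -3  -1 ]
r2 := -3·r2
  [ 1  -1  1/3  -3  1/3  -1 ]
  [ 0   0    1  -9   -8  -3 ]
  [ 0   0    0  -5   -5  -2 ]
  [ 0   0    0  -3   -3  -1 ]
r3 := -1/5·r3
  [ 1  -1  1/3  -3  1/3   -1 ]
  [ 0   0    1  -9   -8   -3 ]
  [ 0   0    0   1    1  2/5 ]
  [ 0   0    0  -3   -3   -1 ]
r4 := r4 + 3·r3
  [ 1  -1  1/3  -3  1/3   -1 ]
  [ 0   0    1  -9   -8   -3 ]
  [ 0   0    0   1    1  2/5 ]
  [ 0   0    0   0    0  1/5 ]
r4 := 5·r4
  [ 1  -1  1/3  -3  1/3   -1 ]
  [ 0   0    1  -9   -8   -3 ]
  [ 0   0    0   1    1  2/5 ]
  [ 0   0    0   0    0    1 ]
r3 := r3 − 2/5·r4
  [ 1  -1  1/3  -3  1/3  -1 ]
  [ 0   0    1  -9   -8  -3 ]
  [ 0   0    0   1    1   0 ]
  [ 0   0    0   0    0   1 ]
r2 := r2 + 3·r4
  [ 1  -1  1/3  -3  1/3  -1 ]
  [ 0   0    1  -9   -8   0 ]
  [ 0   0    0   1    1   0 ]
  [ 0   0    0   0    0   1 ]
r1 := r1 + r4
  [ 1  -1  1/3  -3  1/3  0 ]
  [ 0   0    1  -9   -8  0 ]
  [ 0   0    0   1    1  0 ]
  [ 0   0    0   0    0  1 ]
r2 := r2 + 9·r3
  [ 1  -1  1/3  -3  1/3  0 ]
  [ 0   0    1   0    1  0 ]
  [ 0   0    0   1    1  0 ]
  [ 0   0    0   0    0  1 ]
r1 := r1 + 3·r3
  [ 1  -1  1/3  0  10/3  0 ]
  [ 0   0    1  0     1  0 ]
  [ 0   0    0  1     1  0 ]
  [ 0   0    0  0     0  1 ]
r1 := r1 − 1/3·r2
  [ 1  -1  0  0  3  0 ]
  [ 0   0  1  0  1  0 ]
  [ 0   0  0  1  1  0 ]
  [ 0   0  0  0  0  1 ]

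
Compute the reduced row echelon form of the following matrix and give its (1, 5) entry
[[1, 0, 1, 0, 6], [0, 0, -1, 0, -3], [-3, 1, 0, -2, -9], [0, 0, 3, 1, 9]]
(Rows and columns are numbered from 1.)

ρ3 → ρ3 + 3·ρ1
  [ 1  0   1   0   6 ]
  [ 0  0  -1   0  -3 ]
  [ 0  1   3  -2   9 ]
  [ 0  0   3   1   9 ]
ρ2 <-> ρ3
  [ 1  0   1   0   6 ]
  [ 0  1   3  -2   9 ]
  [ 0  0  -1   0  -3 ]
  [ 0  0   3   1   9 ]
ρ3 → -1·ρ3
  [ 1  0  1   0  6 ]
  [ 0  1  3  -2  9 ]
  [ 0  0  1   0  3 ]
  [ 0  0  3   1  9 ]
ρ4 → ρ4 − 3·ρ3
  [ 1  0  1   0  6 ]
  [ 0  1  3  -2  9 ]
  [ 0  0  1   0  3 ]
  [ 0  0  0   1  0 ]
ρ2 → ρ2 + 2·ρ4
  [ 1  0  1  0  6 ]
  [ 0  1  3  0  9 ]
  [ 0  0  1  0  3 ]
  [ 0  0  0  1  0 ]
ρ2 → ρ2 − 3·ρ3
  [ 1  0  1  0  6 ]
  [ 0  1  0  0  0 ]
  [ 0  0  1  0  3 ]
  [ 0  0  0  1  0 ]
ρ1 → ρ1 − ρ3
  [ 1  0  0  0  3 ]
  [ 0  1  0  0  0 ]
  [ 0  0  1  0  3 ]
  [ 0  0  0  1  0 ]

3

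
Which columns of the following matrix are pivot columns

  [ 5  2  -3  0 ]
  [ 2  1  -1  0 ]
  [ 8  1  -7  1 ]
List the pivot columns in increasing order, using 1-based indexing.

1, 2, 4

R1 -> 1/5·R1
  [ 1  2/5  -3/5  0 ]
  [ 2    1    -1  0 ]
  [ 8    1    -7  1 ]
R2 -> R2 − 2·R1
  [ 1  2/5  -3/5  0 ]
  [ 0  1/5   1/5  0 ]
  [ 8    1    -7  1 ]
R3 -> R3 − 8·R1
  [ 1    2/5   -3/5  0 ]
  [ 0    1/5    1/5  0 ]
  [ 0  -11/5  -11/5  1 ]
R2 -> 5·R2
  [ 1    2/5   -3/5  0 ]
  [ 0      1      1  0 ]
  [ 0  -11/5  -11/5  1 ]
R3 -> R3 + 11/5·R2
  [ 1  2/5  -3/5  0 ]
  [ 0    1     1  0 ]
  [ 0    0     0  1 ]
R1 -> R1 − 2/5·R2
  [ 1  0  -1  0 ]
  [ 0  1   1  0 ]
  [ 0  0   0  1 ]
Pivot columns are the columns containing a leading 1.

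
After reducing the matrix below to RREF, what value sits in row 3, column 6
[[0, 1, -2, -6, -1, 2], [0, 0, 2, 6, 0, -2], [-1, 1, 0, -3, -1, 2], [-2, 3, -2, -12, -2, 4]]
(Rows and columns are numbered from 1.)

-1

R1 <=> R3
  [ -1  1   0   -3  -1   2 ]
  [  0  0   2    6   0  -2 ]
  [  0  1  -2   -6  -1   2 ]
  [ -2  3  -2  -12  -2   4 ]
R1 := -1·R1
  [  1  -1   0    3   1  -2 ]
  [  0   0   2    6   0  -2 ]
  [  0   1  -2   -6  -1   2 ]
  [ -2   3  -2  -12  -2   4 ]
R4 := R4 + 2·R1
  [ 1  -1   0   3   1  -2 ]
  [ 0   0   2   6   0  -2 ]
  [ 0   1  -2  -6  -1   2 ]
  [ 0   1  -2  -6   0   0 ]
R2 <=> R3
  [ 1  -1   0   3   1  -2 ]
  [ 0   1  -2  -6  -1   2 ]
  [ 0   0   2   6   0  -2 ]
  [ 0   1  -2  -6   0   0 ]
R4 := R4 − R2
  [ 1  -1   0   3   1  -2 ]
  [ 0   1  -2  -6  -1   2 ]
  [ 0   0   2   6   0  -2 ]
  [ 0   0   0   0   1  -2 ]
R3 := 1/2·R3
  [ 1  -1   0   3   1  -2 ]
  [ 0   1  -2  -6  -1   2 ]
  [ 0   0   1   3   0  -1 ]
  [ 0   0   0   0   1  -2 ]
R2 := R2 + R4
  [ 1  -1   0   3  1  -2 ]
  [ 0   1  -2  -6  0   0 ]
  [ 0   0   1   3  0  -1 ]
  [ 0   0   0   0  1  -2 ]
R1 := R1 − R4
  [ 1  -1   0   3  0   0 ]
  [ 0   1  -2  -6  0   0 ]
  [ 0   0   1   3  0  -1 ]
  [ 0   0   0   0  1  -2 ]
R2 := R2 + 2·R3
  [ 1  -1  0  3  0   0 ]
  [ 0   1  0  0  0  -2 ]
  [ 0   0  1  3  0  -1 ]
  [ 0   0  0  0  1  -2 ]
R1 := R1 + R2
  [ 1  0  0  3  0  -2 ]
  [ 0  1  0  0  0  -2 ]
  [ 0  0  1  3  0  -1 ]
  [ 0  0  0  0  1  -2 ]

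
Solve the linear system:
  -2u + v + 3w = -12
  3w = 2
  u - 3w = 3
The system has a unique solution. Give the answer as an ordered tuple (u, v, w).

Form the augmented matrix and row-reduce:
  [ -2  1   3  |  -12 ]
  [  0  0   3  |    2 ]
  [  1  0  -3  |    3 ]
ρ1 ← -1/2·ρ1
  [ 1  -1/2  -3/2  |  6 ]
  [ 0     0     3  |  2 ]
  [ 1     0    -3  |  3 ]
ρ3 ← ρ3 − ρ1
  [ 1  -1/2  -3/2  |   6 ]
  [ 0     0     3  |   2 ]
  [ 0   1/2  -3/2  |  -3 ]
ρ2 ↔ ρ3
  [ 1  -1/2  -3/2  |   6 ]
  [ 0   1/2  -3/2  |  -3 ]
  [ 0     0     3  |   2 ]
ρ2 ← 2·ρ2
  [ 1  -1/2  -3/2  |   6 ]
  [ 0     1    -3  |  -6 ]
  [ 0     0     3  |   2 ]
ρ3 ← 1/3·ρ3
  [ 1  -1/2  -3/2  |    6 ]
  [ 0     1    -3  |   -6 ]
  [ 0     0     1  |  2/3 ]
ρ2 ← ρ2 + 3·ρ3
  [ 1  -1/2  -3/2  |    6 ]
  [ 0     1     0  |   -4 ]
  [ 0     0     1  |  2/3 ]
ρ1 ← ρ1 + 3/2·ρ3
  [ 1  -1/2  0  |    7 ]
  [ 0     1  0  |   -4 ]
  [ 0     0  1  |  2/3 ]
ρ1 ← ρ1 + 1/2·ρ2
  [ 1  0  0  |    5 ]
  [ 0  1  0  |   -4 ]
  [ 0  0  1  |  2/3 ]
Reading off the last column: u = 5, v = -4, w = 2/3.

(5, -4, 2/3)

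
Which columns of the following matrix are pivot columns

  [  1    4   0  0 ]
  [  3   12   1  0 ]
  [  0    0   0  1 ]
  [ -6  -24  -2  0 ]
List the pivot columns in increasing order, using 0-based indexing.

0, 2, 3

R2 := R2 − 3·R1
  [  1    4   0  0 ]
  [  0    0   1  0 ]
  [  0    0   0  1 ]
  [ -6  -24  -2  0 ]
R4 := R4 + 6·R1
  [ 1  4   0  0 ]
  [ 0  0   1  0 ]
  [ 0  0   0  1 ]
  [ 0  0  -2  0 ]
R4 := R4 + 2·R2
  [ 1  4  0  0 ]
  [ 0  0  1  0 ]
  [ 0  0  0  1 ]
  [ 0  0  0  0 ]
Pivot columns are the columns containing a leading 1.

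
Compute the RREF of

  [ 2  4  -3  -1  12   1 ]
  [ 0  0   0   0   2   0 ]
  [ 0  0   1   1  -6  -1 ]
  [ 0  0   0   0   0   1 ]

Multiply ρ1 by 1/2.
  [ 1  2  -3/2  -1/2   6  1/2 ]
  [ 0  0     0     0   2    0 ]
  [ 0  0     1     1  -6   -1 ]
  [ 0  0     0     0   0    1 ]
Swap ρ2 and ρ3.
  [ 1  2  -3/2  -1/2   6  1/2 ]
  [ 0  0     1     1  -6   -1 ]
  [ 0  0     0     0   2    0 ]
  [ 0  0     0     0   0    1 ]
Multiply ρ3 by 1/2.
  [ 1  2  -3/2  -1/2   6  1/2 ]
  [ 0  0     1     1  -6   -1 ]
  [ 0  0     0     0   1    0 ]
  [ 0  0     0     0   0    1 ]
Add ρ4 to ρ2.
  [ 1  2  -3/2  -1/2   6  1/2 ]
  [ 0  0     1     1  -6    0 ]
  [ 0  0     0     0   1    0 ]
  [ 0  0     0     0   0    1 ]
Subtract 1/2 times ρ4 from ρ1.
  [ 1  2  -3/2  -1/2   6  0 ]
  [ 0  0     1     1  -6  0 ]
  [ 0  0     0     0   1  0 ]
  [ 0  0     0     0   0  1 ]
Add 6 times ρ3 to ρ2.
  [ 1  2  -3/2  -1/2  6  0 ]
  [ 0  0     1     1  0  0 ]
  [ 0  0     0     0  1  0 ]
  [ 0  0     0     0  0  1 ]
Subtract 6 times ρ3 from ρ1.
  [ 1  2  -3/2  -1/2  0  0 ]
  [ 0  0     1     1  0  0 ]
  [ 0  0     0     0  1  0 ]
  [ 0  0     0     0  0  1 ]
Add 3/2 times ρ2 to ρ1.
  [ 1  2  0  1  0  0 ]
  [ 0  0  1  1  0  0 ]
  [ 0  0  0  0  1  0 ]
  [ 0  0  0  0  0  1 ]

[[1, 2, 0, 1, 0, 0], [0, 0, 1, 1, 0, 0], [0, 0, 0, 0, 1, 0], [0, 0, 0, 0, 0, 1]]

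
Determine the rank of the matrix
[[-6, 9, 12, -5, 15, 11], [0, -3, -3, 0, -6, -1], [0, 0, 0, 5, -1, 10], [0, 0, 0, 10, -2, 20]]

rank = 3

Multiply R1 by -1/6.
Multiply R2 by -1/3.
Multiply R3 by 1/5.
Subtract 10 times R3 from R4.
Subtract 5/6 times R3 from R1.
Add 3/2 times R2 to R1.
The reduced form has 3 nonzero rows.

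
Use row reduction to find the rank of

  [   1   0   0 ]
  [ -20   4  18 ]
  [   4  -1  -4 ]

R2 → R2 + 20·R1
  [ 1   0   0 ]
  [ 0   4  18 ]
  [ 4  -1  -4 ]
R3 → R3 − 4·R1
  [ 1   0   0 ]
  [ 0   4  18 ]
  [ 0  -1  -4 ]
R2 → 1/4·R2
  [ 1   0    0 ]
  [ 0   1  9/2 ]
  [ 0  -1   -4 ]
R3 → R3 + R2
  [ 1  0    0 ]
  [ 0  1  9/2 ]
  [ 0  0  1/2 ]
R3 → 2·R3
  [ 1  0    0 ]
  [ 0  1  9/2 ]
  [ 0  0    1 ]
R2 → R2 − 9/2·R3
  [ 1  0  0 ]
  [ 0  1  0 ]
  [ 0  0  1 ]
The reduced form has 3 nonzero rows.

rank = 3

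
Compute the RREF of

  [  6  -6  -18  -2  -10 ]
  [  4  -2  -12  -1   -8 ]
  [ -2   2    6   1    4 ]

Multiply R1 by 1/6.
  [  1  -1   -3  -1/3  -5/3 ]
  [  4  -2  -12    -1    -8 ]
  [ -2   2    6     1     4 ]
Subtract 4 times R1 from R2.
  [  1  -1  -3  -1/3  -5/3 ]
  [  0   2   0   1/3  -4/3 ]
  [ -2   2   6     1     4 ]
Add 2 times R1 to R3.
  [ 1  -1  -3  -1/3  -5/3 ]
  [ 0   2   0   1/3  -4/3 ]
  [ 0   0   0   1/3   2/3 ]
Multiply R2 by 1/2.
  [ 1  -1  -3  -1/3  -5/3 ]
  [ 0   1   0   1/6  -2/3 ]
  [ 0   0   0   1/3   2/3 ]
Multiply R3 by 3.
  [ 1  -1  -3  -1/3  -5/3 ]
  [ 0   1   0   1/6  -2/3 ]
  [ 0   0   0     1     2 ]
Subtract 1/6 times R3 from R2.
  [ 1  -1  -3  -1/3  -5/3 ]
  [ 0   1   0     0    -1 ]
  [ 0   0   0     1     2 ]
Add 1/3 times R3 to R1.
  [ 1  -1  -3  0  -1 ]
  [ 0   1   0  0  -1 ]
  [ 0   0   0  1   2 ]
Add R2 to R1.
  [ 1  0  -3  0  -2 ]
  [ 0  1   0  0  -1 ]
  [ 0  0   0  1   2 ]

[[1, 0, -3, 0, -2], [0, 1, 0, 0, -1], [0, 0, 0, 1, 2]]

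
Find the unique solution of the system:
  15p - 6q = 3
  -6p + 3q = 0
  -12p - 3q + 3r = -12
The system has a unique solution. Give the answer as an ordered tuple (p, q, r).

Form the augmented matrix and row-reduce:
  [  15  -6  0  |    3 ]
  [  -6   3  0  |    0 ]
  [ -12  -3  3  |  -12 ]
Multiply R1 by 1/15.
  [   1  -2/5  0  |  1/5 ]
  [  -6     3  0  |    0 ]
  [ -12    -3  3  |  -12 ]
Add 6 times R1 to R2.
  [   1  -2/5  0  |  1/5 ]
  [   0   3/5  0  |  6/5 ]
  [ -12    -3  3  |  -12 ]
Add 12 times R1 to R3.
  [ 1   -2/5  0  |    1/5 ]
  [ 0    3/5  0  |    6/5 ]
  [ 0  -39/5  3  |  -48/5 ]
Multiply R2 by 5/3.
  [ 1   -2/5  0  |    1/5 ]
  [ 0      1  0  |      2 ]
  [ 0  -39/5  3  |  -48/5 ]
Add 39/5 times R2 to R3.
  [ 1  -2/5  0  |  1/5 ]
  [ 0     1  0  |    2 ]
  [ 0     0  3  |    6 ]
Multiply R3 by 1/3.
  [ 1  -2/5  0  |  1/5 ]
  [ 0     1  0  |    2 ]
  [ 0     0  1  |    2 ]
Add 2/5 times R2 to R1.
  [ 1  0  0  |  1 ]
  [ 0  1  0  |  2 ]
  [ 0  0  1  |  2 ]
Reading off the last column: p = 1, q = 2, r = 2.

(1, 2, 2)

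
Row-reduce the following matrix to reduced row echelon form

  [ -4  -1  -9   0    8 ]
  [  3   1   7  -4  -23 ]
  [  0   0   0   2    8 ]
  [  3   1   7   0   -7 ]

[[1, 0, 2, 0, -1], [0, 1, 1, 0, -4], [0, 0, 0, 1, 4], [0, 0, 0, 0, 0]]

R1 -> -1/4·R1
  [ 1  1/4  9/4   0   -2 ]
  [ 3    1    7  -4  -23 ]
  [ 0    0    0   2    8 ]
  [ 3    1    7   0   -7 ]
R2 -> R2 − 3·R1
  [ 1  1/4  9/4   0   -2 ]
  [ 0  1/4  1/4  -4  -17 ]
  [ 0    0    0   2    8 ]
  [ 3    1    7   0   -7 ]
R4 -> R4 − 3·R1
  [ 1  1/4  9/4   0   -2 ]
  [ 0  1/4  1/4  -4  -17 ]
  [ 0    0    0   2    8 ]
  [ 0  1/4  1/4   0   -1 ]
R2 -> 4·R2
  [ 1  1/4  9/4    0   -2 ]
  [ 0    1    1  -16  -68 ]
  [ 0    0    0    2    8 ]
  [ 0  1/4  1/4    0   -1 ]
R4 -> R4 − 1/4·R2
  [ 1  1/4  9/4    0   -2 ]
  [ 0    1    1  -16  -68 ]
  [ 0    0    0    2    8 ]
  [ 0    0    0    4   16 ]
R3 -> 1/2·R3
  [ 1  1/4  9/4    0   -2 ]
  [ 0    1    1  -16  -68 ]
  [ 0    0    0    1    4 ]
  [ 0    0    0    4   16 ]
R4 -> R4 − 4·R3
  [ 1  1/4  9/4    0   -2 ]
  [ 0    1    1  -16  -68 ]
  [ 0    0    0    1    4 ]
  [ 0    0    0    0    0 ]
R2 -> R2 + 16·R3
  [ 1  1/4  9/4  0  -2 ]
  [ 0    1    1  0  -4 ]
  [ 0    0    0  1   4 ]
  [ 0    0    0  0   0 ]
R1 -> R1 − 1/4·R2
  [ 1  0  2  0  -1 ]
  [ 0  1  1  0  -4 ]
  [ 0  0  0  1   4 ]
  [ 0  0  0  0   0 ]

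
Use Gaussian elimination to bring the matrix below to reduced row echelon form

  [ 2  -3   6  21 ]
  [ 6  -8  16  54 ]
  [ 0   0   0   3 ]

[[1, 0, 0, 0], [0, 1, -2, 0], [0, 0, 0, 1]]

r1 := 1/2·r1
  [ 1  -3/2   3  21/2 ]
  [ 6    -8  16    54 ]
  [ 0     0   0     3 ]
r2 := r2 − 6·r1
  [ 1  -3/2   3  21/2 ]
  [ 0     1  -2    -9 ]
  [ 0     0   0     3 ]
r3 := 1/3·r3
  [ 1  -3/2   3  21/2 ]
  [ 0     1  -2    -9 ]
  [ 0     0   0     1 ]
r2 := r2 + 9·r3
  [ 1  -3/2   3  21/2 ]
  [ 0     1  -2     0 ]
  [ 0     0   0     1 ]
r1 := r1 − 21/2·r3
  [ 1  -3/2   3  0 ]
  [ 0     1  -2  0 ]
  [ 0     0   0  1 ]
r1 := r1 + 3/2·r2
  [ 1  0   0  0 ]
  [ 0  1  -2  0 ]
  [ 0  0   0  1 ]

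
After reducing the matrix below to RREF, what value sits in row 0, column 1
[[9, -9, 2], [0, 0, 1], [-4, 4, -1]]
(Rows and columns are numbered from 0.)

-1

Multiply R1 by 1/9.
  [  1  -1  2/9 ]
  [  0   0    1 ]
  [ -4   4   -1 ]
Add 4 times R1 to R3.
  [ 1  -1   2/9 ]
  [ 0   0     1 ]
  [ 0   0  -1/9 ]
Add 1/9 times R2 to R3.
  [ 1  -1  2/9 ]
  [ 0   0    1 ]
  [ 0   0    0 ]
Subtract 2/9 times R2 from R1.
  [ 1  -1  0 ]
  [ 0   0  1 ]
  [ 0   0  0 ]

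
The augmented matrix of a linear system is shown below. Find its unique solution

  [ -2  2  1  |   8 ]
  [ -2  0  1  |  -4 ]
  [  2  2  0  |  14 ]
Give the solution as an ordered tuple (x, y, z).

R1 := -1/2·R1
R2 := R2 + 2·R1
R3 := R3 − 2·R1
R2 := -1/2·R2
R3 := R3 − 4·R2
R1 := R1 + 1/2·R3
R1 := R1 + R2
Reading off the last column: x = 1, y = 6, z = -2.

(1, 6, -2)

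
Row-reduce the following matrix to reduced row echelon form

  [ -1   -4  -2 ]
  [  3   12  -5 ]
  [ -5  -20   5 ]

[[1, 4, 0], [0, 0, 1], [0, 0, 0]]

Multiply r1 by -1.
Subtract 3 times r1 from r2.
Add 5 times r1 to r3.
Multiply r2 by -1/11.
Subtract 15 times r2 from r3.
Subtract 2 times r2 from r1.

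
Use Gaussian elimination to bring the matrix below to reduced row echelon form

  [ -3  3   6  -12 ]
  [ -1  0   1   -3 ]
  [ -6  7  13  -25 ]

[[1, 0, -1, 3], [0, 1, 1, -1], [0, 0, 0, 0]]

r1 := -1/3·r1
r2 := r2 + r1
r3 := r3 + 6·r1
r2 := -1·r2
r3 := r3 − r2
r1 := r1 + r2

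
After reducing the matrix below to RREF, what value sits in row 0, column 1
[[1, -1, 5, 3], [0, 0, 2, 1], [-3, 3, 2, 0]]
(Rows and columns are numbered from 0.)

-1

Add 3 times R1 to R3.
  [ 1  -1   5  3 ]
  [ 0   0   2  1 ]
  [ 0   0  17  9 ]
Multiply R2 by 1/2.
  [ 1  -1   5    3 ]
  [ 0   0   1  1/2 ]
  [ 0   0  17    9 ]
Subtract 17 times R2 from R3.
  [ 1  -1  5    3 ]
  [ 0   0  1  1/2 ]
  [ 0   0  0  1/2 ]
Multiply R3 by 2.
  [ 1  -1  5    3 ]
  [ 0   0  1  1/2 ]
  [ 0   0  0    1 ]
Subtract 1/2 times R3 from R2.
  [ 1  -1  5  3 ]
  [ 0   0  1  0 ]
  [ 0   0  0  1 ]
Subtract 3 times R3 from R1.
  [ 1  -1  5  0 ]
  [ 0   0  1  0 ]
  [ 0   0  0  1 ]
Subtract 5 times R2 from R1.
  [ 1  -1  0  0 ]
  [ 0   0  1  0 ]
  [ 0   0  0  1 ]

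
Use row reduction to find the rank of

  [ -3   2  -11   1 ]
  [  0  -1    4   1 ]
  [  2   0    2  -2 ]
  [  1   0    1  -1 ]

rank = 2

r1 ← -1/3·r1
  [ 1  -2/3  11/3  -1/3 ]
  [ 0    -1     4     1 ]
  [ 2     0     2    -2 ]
  [ 1     0     1    -1 ]
r3 ← r3 − 2·r1
  [ 1  -2/3   11/3  -1/3 ]
  [ 0    -1      4     1 ]
  [ 0   4/3  -16/3  -4/3 ]
  [ 1     0      1    -1 ]
r4 ← r4 − r1
  [ 1  -2/3   11/3  -1/3 ]
  [ 0    -1      4     1 ]
  [ 0   4/3  -16/3  -4/3 ]
  [ 0   2/3   -8/3  -2/3 ]
r2 ← -1·r2
  [ 1  -2/3   11/3  -1/3 ]
  [ 0     1     -4    -1 ]
  [ 0   4/3  -16/3  -4/3 ]
  [ 0   2/3   -8/3  -2/3 ]
r3 ← r3 − 4/3·r2
  [ 1  -2/3  11/3  -1/3 ]
  [ 0     1    -4    -1 ]
  [ 0     0     0     0 ]
  [ 0   2/3  -8/3  -2/3 ]
r4 ← r4 − 2/3·r2
  [ 1  -2/3  11/3  -1/3 ]
  [ 0     1    -4    -1 ]
  [ 0     0     0     0 ]
  [ 0     0     0     0 ]
r1 ← r1 + 2/3·r2
  [ 1  0   1  -1 ]
  [ 0  1  -4  -1 ]
  [ 0  0   0   0 ]
  [ 0  0   0   0 ]
The reduced form has 2 nonzero rows.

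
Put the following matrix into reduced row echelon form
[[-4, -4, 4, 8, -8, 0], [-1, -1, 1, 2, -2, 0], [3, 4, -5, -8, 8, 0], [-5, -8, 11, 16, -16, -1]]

Multiply R1 by -1/4.
  [  1   1  -1  -2    2   0 ]
  [ -1  -1   1   2   -2   0 ]
  [  3   4  -5  -8    8   0 ]
  [ -5  -8  11  16  -16  -1 ]
Add R1 to R2.
  [  1   1  -1  -2    2   0 ]
  [  0   0   0   0    0   0 ]
  [  3   4  -5  -8    8   0 ]
  [ -5  -8  11  16  -16  -1 ]
Subtract 3 times R1 from R3.
  [  1   1  -1  -2    2   0 ]
  [  0   0   0   0    0   0 ]
  [  0   1  -2  -2    2   0 ]
  [ -5  -8  11  16  -16  -1 ]
Add 5 times R1 to R4.
  [ 1   1  -1  -2   2   0 ]
  [ 0   0   0   0   0   0 ]
  [ 0   1  -2  -2   2   0 ]
  [ 0  -3   6   6  -6  -1 ]
Swap R2 and R3.
  [ 1   1  -1  -2   2   0 ]
  [ 0   1  -2  -2   2   0 ]
  [ 0   0   0   0   0   0 ]
  [ 0  -3   6   6  -6  -1 ]
Add 3 times R2 to R4.
  [ 1  1  -1  -2  2   0 ]
  [ 0  1  -2  -2  2   0 ]
  [ 0  0   0   0  0   0 ]
  [ 0  0   0   0  0  -1 ]
Swap R3 and R4.
  [ 1  1  -1  -2  2   0 ]
  [ 0  1  -2  -2  2   0 ]
  [ 0  0   0   0  0  -1 ]
  [ 0  0   0   0  0   0 ]
Multiply R3 by -1.
  [ 1  1  -1  -2  2  0 ]
  [ 0  1  -2  -2  2  0 ]
  [ 0  0   0   0  0  1 ]
  [ 0  0   0   0  0  0 ]
Subtract R2 from R1.
  [ 1  0   1   0  0  0 ]
  [ 0  1  -2  -2  2  0 ]
  [ 0  0   0   0  0  1 ]
  [ 0  0   0   0  0  0 ]

[[1, 0, 1, 0, 0, 0], [0, 1, -2, -2, 2, 0], [0, 0, 0, 0, 0, 1], [0, 0, 0, 0, 0, 0]]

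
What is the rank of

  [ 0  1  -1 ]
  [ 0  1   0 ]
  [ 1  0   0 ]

r1 <-> r3
  [ 1  0   0 ]
  [ 0  1   0 ]
  [ 0  1  -1 ]
r3 ← r3 − r2
  [ 1  0   0 ]
  [ 0  1   0 ]
  [ 0  0  -1 ]
r3 ← -1·r3
  [ 1  0  0 ]
  [ 0  1  0 ]
  [ 0  0  1 ]
The reduced form has 3 nonzero rows.

rank = 3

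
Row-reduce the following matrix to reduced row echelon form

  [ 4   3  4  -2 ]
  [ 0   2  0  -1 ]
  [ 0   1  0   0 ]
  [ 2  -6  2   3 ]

[[1, 0, 1, 0], [0, 1, 0, 0], [0, 0, 0, 1], [0, 0, 0, 0]]

R1 := 1/4·R1
  [ 1  3/4  1  -1/2 ]
  [ 0    2  0    -1 ]
  [ 0    1  0     0 ]
  [ 2   -6  2     3 ]
R4 := R4 − 2·R1
  [ 1    3/4  1  -1/2 ]
  [ 0      2  0    -1 ]
  [ 0      1  0     0 ]
  [ 0  -15/2  0     4 ]
R2 := 1/2·R2
  [ 1    3/4  1  -1/2 ]
  [ 0      1  0  -1/2 ]
  [ 0      1  0     0 ]
  [ 0  -15/2  0     4 ]
R3 := R3 − R2
  [ 1    3/4  1  -1/2 ]
  [ 0      1  0  -1/2 ]
  [ 0      0  0   1/2 ]
  [ 0  -15/2  0     4 ]
R4 := R4 + 15/2·R2
  [ 1  3/4  1  -1/2 ]
  [ 0    1  0  -1/2 ]
  [ 0    0  0   1/2 ]
  [ 0    0  0   1/4 ]
R3 := 2·R3
  [ 1  3/4  1  -1/2 ]
  [ 0    1  0  -1/2 ]
  [ 0    0  0     1 ]
  [ 0    0  0   1/4 ]
R4 := R4 − 1/4·R3
  [ 1  3/4  1  -1/2 ]
  [ 0    1  0  -1/2 ]
  [ 0    0  0     1 ]
  [ 0    0  0     0 ]
R2 := R2 + 1/2·R3
  [ 1  3/4  1  -1/2 ]
  [ 0    1  0     0 ]
  [ 0    0  0     1 ]
  [ 0    0  0     0 ]
R1 := R1 + 1/2·R3
  [ 1  3/4  1  0 ]
  [ 0    1  0  0 ]
  [ 0    0  0  1 ]
  [ 0    0  0  0 ]
R1 := R1 − 3/4·R2
  [ 1  0  1  0 ]
  [ 0  1  0  0 ]
  [ 0  0  0  1 ]
  [ 0  0  0  0 ]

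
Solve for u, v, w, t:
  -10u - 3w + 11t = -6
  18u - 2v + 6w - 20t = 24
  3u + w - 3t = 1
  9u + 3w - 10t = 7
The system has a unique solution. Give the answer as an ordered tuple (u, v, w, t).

Form the augmented matrix and row-reduce:
  [ -10   0  -3   11  |  -6 ]
  [  18  -2   6  -20  |  24 ]
  [   3   0   1   -3  |   1 ]
  [   9   0   3  -10  |   7 ]
r1 ← -1/10·r1
  [  1   0  3/10  -11/10  |  3/5 ]
  [ 18  -2     6     -20  |   24 ]
  [  3   0     1      -3  |    1 ]
  [  9   0     3     -10  |    7 ]
r2 ← r2 − 18·r1
  [ 1   0  3/10  -11/10  |   3/5 ]
  [ 0  -2   3/5    -1/5  |  66/5 ]
  [ 3   0     1      -3  |     1 ]
  [ 9   0     3     -10  |     7 ]
r3 ← r3 − 3·r1
  [ 1   0  3/10  -11/10  |   3/5 ]
  [ 0  -2   3/5    -1/5  |  66/5 ]
  [ 0   0  1/10    3/10  |  -4/5 ]
  [ 9   0     3     -10  |     7 ]
r4 ← r4 − 9·r1
  [ 1   0  3/10  -11/10  |   3/5 ]
  [ 0  -2   3/5    -1/5  |  66/5 ]
  [ 0   0  1/10    3/10  |  -4/5 ]
  [ 0   0  3/10   -1/10  |   8/5 ]
r2 ← -1/2·r2
  [ 1  0   3/10  -11/10  |    3/5 ]
  [ 0  1  -3/10    1/10  |  -33/5 ]
  [ 0  0   1/10    3/10  |   -4/5 ]
  [ 0  0   3/10   -1/10  |    8/5 ]
r3 ← 10·r3
  [ 1  0   3/10  -11/10  |    3/5 ]
  [ 0  1  -3/10    1/10  |  -33/5 ]
  [ 0  0      1       3  |     -8 ]
  [ 0  0   3/10   -1/10  |    8/5 ]
r4 ← r4 − 3/10·r3
  [ 1  0   3/10  -11/10  |    3/5 ]
  [ 0  1  -3/10    1/10  |  -33/5 ]
  [ 0  0      1       3  |     -8 ]
  [ 0  0      0      -1  |      4 ]
r4 ← -1·r4
  [ 1  0   3/10  -11/10  |    3/5 ]
  [ 0  1  -3/10    1/10  |  -33/5 ]
  [ 0  0      1       3  |     -8 ]
  [ 0  0      0       1  |     -4 ]
r3 ← r3 − 3·r4
  [ 1  0   3/10  -11/10  |    3/5 ]
  [ 0  1  -3/10    1/10  |  -33/5 ]
  [ 0  0      1       0  |      4 ]
  [ 0  0      0       1  |     -4 ]
r2 ← r2 − 1/10·r4
  [ 1  0   3/10  -11/10  |    3/5 ]
  [ 0  1  -3/10       0  |  -31/5 ]
  [ 0  0      1       0  |      4 ]
  [ 0  0      0       1  |     -4 ]
r1 ← r1 + 11/10·r4
  [ 1  0   3/10  0  |  -19/5 ]
  [ 0  1  -3/10  0  |  -31/5 ]
  [ 0  0      1  0  |      4 ]
  [ 0  0      0  1  |     -4 ]
r2 ← r2 + 3/10·r3
  [ 1  0  3/10  0  |  -19/5 ]
  [ 0  1     0  0  |     -5 ]
  [ 0  0     1  0  |      4 ]
  [ 0  0     0  1  |     -4 ]
r1 ← r1 − 3/10·r3
  [ 1  0  0  0  |  -5 ]
  [ 0  1  0  0  |  -5 ]
  [ 0  0  1  0  |   4 ]
  [ 0  0  0  1  |  -4 ]
Reading off the last column: u = -5, v = -5, w = 4, t = -4.

(-5, -5, 4, -4)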